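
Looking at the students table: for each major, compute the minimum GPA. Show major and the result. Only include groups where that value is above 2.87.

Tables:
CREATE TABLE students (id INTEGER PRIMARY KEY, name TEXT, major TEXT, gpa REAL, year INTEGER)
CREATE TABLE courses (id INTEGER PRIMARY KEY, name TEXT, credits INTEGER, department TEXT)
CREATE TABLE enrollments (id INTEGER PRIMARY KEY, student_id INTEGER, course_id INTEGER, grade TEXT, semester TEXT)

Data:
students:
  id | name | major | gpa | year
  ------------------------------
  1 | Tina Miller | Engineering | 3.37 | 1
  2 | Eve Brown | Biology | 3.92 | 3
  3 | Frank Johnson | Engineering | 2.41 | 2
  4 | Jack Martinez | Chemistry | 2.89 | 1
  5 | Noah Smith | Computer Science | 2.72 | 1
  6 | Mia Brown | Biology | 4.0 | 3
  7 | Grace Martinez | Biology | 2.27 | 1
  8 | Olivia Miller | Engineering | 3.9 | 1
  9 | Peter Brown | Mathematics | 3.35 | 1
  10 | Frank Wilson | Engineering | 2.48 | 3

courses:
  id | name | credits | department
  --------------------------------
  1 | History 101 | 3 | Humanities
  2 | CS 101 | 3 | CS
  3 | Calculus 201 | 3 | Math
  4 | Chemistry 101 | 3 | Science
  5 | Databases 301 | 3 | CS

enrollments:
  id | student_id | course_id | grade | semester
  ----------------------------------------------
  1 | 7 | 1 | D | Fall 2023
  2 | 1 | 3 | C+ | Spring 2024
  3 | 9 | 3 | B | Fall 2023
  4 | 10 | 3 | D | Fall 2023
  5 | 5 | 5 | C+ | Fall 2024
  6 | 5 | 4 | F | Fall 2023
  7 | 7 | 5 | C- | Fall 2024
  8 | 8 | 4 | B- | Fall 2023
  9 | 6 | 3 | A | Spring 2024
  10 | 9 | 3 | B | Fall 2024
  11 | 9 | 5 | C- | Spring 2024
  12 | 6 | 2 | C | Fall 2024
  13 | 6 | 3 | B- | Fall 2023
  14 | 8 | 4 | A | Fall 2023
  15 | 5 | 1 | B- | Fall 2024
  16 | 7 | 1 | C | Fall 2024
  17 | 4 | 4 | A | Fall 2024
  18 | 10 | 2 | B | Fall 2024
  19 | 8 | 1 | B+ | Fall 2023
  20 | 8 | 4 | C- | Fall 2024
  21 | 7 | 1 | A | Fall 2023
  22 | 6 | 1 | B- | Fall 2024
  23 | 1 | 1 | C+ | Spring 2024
SELECT major, MIN(gpa) AS min_gpa FROM students GROUP BY major HAVING MIN(gpa) > 2.87

Execution result:
major | min_gpa
Chemistry | 2.89
Mathematics | 3.35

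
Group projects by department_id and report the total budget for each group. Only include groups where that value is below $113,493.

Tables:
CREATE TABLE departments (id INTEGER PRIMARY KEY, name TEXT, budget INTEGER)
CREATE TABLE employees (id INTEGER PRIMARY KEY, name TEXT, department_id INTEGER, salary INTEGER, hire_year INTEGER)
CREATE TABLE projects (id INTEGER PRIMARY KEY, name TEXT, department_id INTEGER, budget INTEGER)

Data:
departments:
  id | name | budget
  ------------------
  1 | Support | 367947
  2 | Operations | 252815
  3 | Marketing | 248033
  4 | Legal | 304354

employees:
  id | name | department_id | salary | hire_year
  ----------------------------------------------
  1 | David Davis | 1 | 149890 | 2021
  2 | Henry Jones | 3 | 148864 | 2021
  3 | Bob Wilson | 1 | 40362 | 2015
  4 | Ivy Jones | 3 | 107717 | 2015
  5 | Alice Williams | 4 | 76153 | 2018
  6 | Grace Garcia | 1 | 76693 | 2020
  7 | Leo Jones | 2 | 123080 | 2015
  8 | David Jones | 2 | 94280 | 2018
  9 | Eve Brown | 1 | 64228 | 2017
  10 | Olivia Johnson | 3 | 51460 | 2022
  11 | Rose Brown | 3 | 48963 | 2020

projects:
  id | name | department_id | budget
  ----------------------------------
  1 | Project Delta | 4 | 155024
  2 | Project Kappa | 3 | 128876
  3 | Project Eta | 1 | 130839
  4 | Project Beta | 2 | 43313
SELECT department_id, SUM(budget) AS sum_budget FROM projects GROUP BY department_id HAVING SUM(budget) < 113493

Execution result:
department_id | sum_budget
2 | 43313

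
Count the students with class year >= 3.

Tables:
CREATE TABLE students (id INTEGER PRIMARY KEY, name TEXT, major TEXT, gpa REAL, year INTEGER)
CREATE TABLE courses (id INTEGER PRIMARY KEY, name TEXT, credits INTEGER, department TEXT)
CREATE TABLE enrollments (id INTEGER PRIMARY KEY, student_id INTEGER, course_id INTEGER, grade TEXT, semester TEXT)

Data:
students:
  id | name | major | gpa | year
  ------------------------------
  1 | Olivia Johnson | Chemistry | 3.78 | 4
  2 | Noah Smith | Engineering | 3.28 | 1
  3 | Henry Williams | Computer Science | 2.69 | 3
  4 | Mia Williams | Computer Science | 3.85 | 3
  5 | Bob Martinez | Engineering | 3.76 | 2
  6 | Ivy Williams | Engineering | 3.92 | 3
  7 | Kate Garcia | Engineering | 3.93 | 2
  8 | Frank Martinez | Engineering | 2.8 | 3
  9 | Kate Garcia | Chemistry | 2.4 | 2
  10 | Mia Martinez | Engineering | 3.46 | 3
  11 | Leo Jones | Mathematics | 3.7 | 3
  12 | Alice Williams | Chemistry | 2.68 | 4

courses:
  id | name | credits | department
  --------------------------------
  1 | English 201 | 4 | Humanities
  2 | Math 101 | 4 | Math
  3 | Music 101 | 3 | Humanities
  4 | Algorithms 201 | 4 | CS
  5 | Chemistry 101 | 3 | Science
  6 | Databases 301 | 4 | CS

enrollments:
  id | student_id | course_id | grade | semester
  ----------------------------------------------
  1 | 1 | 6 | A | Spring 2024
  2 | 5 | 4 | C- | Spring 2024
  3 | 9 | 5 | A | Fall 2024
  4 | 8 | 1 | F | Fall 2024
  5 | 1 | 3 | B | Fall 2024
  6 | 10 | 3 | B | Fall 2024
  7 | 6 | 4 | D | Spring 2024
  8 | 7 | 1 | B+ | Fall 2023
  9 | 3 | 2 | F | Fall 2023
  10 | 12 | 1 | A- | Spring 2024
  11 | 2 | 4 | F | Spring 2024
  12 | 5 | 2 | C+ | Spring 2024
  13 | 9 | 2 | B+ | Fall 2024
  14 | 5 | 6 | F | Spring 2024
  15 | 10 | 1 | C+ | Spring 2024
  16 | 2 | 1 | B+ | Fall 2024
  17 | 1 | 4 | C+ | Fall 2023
SELECT COUNT(*) FROM students WHERE year >= 3

Execution result:
8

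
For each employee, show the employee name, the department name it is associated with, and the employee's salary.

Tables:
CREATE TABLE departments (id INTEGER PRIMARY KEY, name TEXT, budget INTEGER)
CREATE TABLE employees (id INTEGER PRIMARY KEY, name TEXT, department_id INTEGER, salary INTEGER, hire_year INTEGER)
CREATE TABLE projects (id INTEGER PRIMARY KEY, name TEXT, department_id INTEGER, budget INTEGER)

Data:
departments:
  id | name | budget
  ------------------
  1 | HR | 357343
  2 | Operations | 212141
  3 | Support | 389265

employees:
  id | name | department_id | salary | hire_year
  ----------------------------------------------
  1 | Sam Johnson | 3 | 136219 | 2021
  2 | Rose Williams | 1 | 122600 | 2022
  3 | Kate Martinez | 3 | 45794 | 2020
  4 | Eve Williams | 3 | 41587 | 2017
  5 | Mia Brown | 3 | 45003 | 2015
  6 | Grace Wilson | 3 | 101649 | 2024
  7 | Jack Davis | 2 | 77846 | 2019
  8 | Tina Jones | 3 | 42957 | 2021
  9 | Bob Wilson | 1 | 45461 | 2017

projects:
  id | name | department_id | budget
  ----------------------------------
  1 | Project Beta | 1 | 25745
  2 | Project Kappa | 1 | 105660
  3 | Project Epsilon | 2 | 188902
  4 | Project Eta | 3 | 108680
SELECT c.name, p.name AS department, c.salary FROM employees c JOIN departments p ON c.department_id = p.id

Execution result:
name | department | salary
Sam Johnson | Support | 136219
Rose Williams | HR | 122600
Kate Martinez | Support | 45794
Eve Williams | Support | 41587
Mia Brown | Support | 45003
Grace Wilson | Support | 101649
Jack Davis | Operations | 77846
Tina Jones | Support | 42957
Bob Wilson | HR | 45461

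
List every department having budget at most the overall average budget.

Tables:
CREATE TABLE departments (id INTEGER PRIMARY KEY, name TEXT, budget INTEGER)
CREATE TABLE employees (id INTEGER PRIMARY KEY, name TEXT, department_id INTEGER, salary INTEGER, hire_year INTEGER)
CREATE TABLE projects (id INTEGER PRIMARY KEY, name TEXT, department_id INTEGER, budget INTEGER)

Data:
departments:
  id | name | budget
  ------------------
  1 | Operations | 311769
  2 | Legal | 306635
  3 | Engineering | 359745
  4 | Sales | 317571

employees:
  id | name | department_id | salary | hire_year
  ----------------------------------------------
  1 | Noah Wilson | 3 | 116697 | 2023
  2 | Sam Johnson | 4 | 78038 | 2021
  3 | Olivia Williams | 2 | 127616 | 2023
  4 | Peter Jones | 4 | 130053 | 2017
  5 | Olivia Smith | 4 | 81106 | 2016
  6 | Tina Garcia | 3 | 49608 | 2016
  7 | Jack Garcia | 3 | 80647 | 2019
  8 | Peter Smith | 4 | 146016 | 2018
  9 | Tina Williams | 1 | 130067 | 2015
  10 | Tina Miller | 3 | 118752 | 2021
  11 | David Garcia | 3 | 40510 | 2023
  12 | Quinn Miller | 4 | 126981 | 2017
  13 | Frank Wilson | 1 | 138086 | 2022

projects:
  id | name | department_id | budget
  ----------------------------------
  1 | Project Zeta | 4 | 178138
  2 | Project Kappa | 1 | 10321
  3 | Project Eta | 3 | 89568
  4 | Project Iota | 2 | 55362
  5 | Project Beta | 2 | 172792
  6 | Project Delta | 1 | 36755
SELECT name, budget FROM departments WHERE budget <= (SELECT AVG(budget) FROM departments)

Execution result:
name | budget
Operations | 311769
Legal | 306635
Sales | 317571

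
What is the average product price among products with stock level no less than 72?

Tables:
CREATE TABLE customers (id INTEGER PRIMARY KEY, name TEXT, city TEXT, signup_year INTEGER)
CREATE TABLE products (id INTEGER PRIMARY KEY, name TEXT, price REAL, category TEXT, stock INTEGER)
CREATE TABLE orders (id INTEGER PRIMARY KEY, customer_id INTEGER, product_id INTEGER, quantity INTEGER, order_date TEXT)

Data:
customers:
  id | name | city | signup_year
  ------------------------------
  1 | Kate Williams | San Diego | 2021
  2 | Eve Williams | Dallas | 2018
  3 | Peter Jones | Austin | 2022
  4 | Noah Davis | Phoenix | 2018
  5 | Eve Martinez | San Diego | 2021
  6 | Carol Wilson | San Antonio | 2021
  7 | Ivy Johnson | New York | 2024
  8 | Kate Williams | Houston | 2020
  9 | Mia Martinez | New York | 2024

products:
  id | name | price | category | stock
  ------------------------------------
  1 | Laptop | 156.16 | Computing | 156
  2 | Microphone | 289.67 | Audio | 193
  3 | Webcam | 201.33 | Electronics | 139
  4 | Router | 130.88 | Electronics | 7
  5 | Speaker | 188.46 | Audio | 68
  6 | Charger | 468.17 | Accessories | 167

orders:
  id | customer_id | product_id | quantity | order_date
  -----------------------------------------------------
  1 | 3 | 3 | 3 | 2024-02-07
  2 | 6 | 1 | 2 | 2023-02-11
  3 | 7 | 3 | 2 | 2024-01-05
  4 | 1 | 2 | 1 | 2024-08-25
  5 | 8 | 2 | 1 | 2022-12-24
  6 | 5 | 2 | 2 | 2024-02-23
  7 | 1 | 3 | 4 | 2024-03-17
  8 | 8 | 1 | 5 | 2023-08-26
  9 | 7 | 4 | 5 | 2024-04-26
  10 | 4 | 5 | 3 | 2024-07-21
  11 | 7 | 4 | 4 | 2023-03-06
SELECT AVG(price) FROM products WHERE stock >= 72

Execution result:
278.83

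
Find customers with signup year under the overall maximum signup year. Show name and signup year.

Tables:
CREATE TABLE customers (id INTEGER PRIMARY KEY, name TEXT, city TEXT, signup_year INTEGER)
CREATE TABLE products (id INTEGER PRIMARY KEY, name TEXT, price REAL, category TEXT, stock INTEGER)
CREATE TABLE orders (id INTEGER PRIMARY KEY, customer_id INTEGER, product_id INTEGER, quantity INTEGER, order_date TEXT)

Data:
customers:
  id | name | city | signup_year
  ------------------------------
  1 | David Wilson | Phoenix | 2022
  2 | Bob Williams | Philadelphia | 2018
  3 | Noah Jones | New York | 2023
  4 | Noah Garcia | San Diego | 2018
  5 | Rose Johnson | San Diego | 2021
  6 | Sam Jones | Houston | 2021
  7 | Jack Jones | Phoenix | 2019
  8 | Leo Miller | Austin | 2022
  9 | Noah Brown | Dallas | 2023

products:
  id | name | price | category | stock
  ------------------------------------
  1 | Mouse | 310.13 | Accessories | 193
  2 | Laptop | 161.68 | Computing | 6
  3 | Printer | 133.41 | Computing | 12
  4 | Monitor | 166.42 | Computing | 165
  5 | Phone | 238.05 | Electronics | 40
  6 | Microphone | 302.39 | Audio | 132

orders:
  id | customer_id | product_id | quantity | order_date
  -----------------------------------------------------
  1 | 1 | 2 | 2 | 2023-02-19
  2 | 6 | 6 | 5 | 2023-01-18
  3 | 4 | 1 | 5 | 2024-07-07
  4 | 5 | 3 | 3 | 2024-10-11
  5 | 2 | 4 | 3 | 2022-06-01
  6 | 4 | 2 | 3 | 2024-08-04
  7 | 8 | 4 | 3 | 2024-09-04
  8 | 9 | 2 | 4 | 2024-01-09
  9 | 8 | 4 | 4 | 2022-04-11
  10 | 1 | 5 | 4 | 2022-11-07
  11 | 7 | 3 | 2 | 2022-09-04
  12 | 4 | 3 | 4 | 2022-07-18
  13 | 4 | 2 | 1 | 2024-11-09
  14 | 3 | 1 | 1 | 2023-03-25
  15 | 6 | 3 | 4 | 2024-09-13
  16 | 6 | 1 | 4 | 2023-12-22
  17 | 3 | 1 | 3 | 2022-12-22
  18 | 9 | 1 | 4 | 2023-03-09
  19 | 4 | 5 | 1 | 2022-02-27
SELECT name, signup_year FROM customers WHERE signup_year < (SELECT MAX(signup_year) FROM customers)

Execution result:
name | signup_year
David Wilson | 2022
Bob Williams | 2018
Noah Garcia | 2018
Rose Johnson | 2021
Sam Jones | 2021
Jack Jones | 2019
Leo Miller | 2022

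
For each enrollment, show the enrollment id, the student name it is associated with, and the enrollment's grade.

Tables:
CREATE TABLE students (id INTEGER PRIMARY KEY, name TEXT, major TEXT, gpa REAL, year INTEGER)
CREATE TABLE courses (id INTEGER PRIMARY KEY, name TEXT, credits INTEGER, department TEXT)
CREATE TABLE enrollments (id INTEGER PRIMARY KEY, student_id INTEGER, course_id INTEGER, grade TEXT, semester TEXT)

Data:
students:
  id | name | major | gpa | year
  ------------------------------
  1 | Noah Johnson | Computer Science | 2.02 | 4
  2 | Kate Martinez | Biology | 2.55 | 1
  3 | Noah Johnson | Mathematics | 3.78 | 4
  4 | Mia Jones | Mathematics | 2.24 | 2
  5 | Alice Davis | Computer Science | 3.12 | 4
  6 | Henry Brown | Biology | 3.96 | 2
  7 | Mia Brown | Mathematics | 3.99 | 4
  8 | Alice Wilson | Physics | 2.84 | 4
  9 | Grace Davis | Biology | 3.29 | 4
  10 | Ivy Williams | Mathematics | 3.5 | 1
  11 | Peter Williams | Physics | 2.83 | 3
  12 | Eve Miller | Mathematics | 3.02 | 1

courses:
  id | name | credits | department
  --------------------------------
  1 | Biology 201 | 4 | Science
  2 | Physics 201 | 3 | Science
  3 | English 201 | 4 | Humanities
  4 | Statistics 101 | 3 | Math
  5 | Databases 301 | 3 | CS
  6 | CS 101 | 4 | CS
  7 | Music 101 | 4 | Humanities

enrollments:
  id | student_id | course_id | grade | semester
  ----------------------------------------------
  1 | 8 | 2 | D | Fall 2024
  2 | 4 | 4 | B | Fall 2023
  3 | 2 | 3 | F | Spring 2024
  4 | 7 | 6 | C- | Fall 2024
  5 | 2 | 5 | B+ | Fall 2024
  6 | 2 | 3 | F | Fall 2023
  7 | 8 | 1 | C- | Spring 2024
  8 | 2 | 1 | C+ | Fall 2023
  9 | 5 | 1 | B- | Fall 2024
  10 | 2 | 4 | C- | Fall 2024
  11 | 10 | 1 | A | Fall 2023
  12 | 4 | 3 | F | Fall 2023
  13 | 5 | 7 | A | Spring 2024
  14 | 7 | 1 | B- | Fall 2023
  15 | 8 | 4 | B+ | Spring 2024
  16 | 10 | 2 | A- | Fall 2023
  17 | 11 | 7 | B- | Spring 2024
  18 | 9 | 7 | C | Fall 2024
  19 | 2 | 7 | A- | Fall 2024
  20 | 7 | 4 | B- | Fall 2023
SELECT c.id, p.name AS student, c.grade FROM enrollments c JOIN students p ON c.student_id = p.id

Execution result:
id | student | grade
1 | Alice Wilson | D
2 | Mia Jones | B
3 | Kate Martinez | F
4 | Mia Brown | C-
5 | Kate Martinez | B+
6 | Kate Martinez | F
7 | Alice Wilson | C-
8 | Kate Martinez | C+
9 | Alice Davis | B-
10 | Kate Martinez | C-
11 | Ivy Williams | A
12 | Mia Jones | F
13 | Alice Davis | A
14 | Mia Brown | B-
15 | Alice Wilson | B+
16 | Ivy Williams | A-
17 | Peter Williams | B-
18 | Grace Davis | C
19 | Kate Martinez | A-
20 | Mia Brown | B-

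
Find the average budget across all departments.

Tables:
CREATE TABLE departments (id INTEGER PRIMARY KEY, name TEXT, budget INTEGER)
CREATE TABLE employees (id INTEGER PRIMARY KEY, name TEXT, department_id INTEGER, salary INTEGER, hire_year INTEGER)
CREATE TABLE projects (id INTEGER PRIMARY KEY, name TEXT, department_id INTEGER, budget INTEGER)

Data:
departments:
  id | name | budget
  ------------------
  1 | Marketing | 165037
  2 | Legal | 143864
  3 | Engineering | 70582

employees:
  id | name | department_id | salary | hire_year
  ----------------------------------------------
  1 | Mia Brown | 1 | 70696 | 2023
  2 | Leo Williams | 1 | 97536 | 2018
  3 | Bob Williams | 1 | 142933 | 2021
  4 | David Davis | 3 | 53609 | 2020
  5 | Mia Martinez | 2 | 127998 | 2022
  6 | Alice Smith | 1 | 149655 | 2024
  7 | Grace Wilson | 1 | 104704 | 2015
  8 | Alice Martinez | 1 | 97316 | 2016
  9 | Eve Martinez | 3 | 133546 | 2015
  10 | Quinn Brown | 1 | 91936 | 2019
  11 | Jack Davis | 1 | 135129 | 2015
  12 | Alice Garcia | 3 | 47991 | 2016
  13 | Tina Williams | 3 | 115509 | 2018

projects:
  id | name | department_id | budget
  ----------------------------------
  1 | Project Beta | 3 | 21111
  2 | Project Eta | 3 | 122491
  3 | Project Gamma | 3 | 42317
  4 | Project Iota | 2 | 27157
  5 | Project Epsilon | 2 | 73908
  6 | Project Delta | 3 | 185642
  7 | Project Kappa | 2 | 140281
SELECT AVG(budget) FROM departments

Execution result:
126494.33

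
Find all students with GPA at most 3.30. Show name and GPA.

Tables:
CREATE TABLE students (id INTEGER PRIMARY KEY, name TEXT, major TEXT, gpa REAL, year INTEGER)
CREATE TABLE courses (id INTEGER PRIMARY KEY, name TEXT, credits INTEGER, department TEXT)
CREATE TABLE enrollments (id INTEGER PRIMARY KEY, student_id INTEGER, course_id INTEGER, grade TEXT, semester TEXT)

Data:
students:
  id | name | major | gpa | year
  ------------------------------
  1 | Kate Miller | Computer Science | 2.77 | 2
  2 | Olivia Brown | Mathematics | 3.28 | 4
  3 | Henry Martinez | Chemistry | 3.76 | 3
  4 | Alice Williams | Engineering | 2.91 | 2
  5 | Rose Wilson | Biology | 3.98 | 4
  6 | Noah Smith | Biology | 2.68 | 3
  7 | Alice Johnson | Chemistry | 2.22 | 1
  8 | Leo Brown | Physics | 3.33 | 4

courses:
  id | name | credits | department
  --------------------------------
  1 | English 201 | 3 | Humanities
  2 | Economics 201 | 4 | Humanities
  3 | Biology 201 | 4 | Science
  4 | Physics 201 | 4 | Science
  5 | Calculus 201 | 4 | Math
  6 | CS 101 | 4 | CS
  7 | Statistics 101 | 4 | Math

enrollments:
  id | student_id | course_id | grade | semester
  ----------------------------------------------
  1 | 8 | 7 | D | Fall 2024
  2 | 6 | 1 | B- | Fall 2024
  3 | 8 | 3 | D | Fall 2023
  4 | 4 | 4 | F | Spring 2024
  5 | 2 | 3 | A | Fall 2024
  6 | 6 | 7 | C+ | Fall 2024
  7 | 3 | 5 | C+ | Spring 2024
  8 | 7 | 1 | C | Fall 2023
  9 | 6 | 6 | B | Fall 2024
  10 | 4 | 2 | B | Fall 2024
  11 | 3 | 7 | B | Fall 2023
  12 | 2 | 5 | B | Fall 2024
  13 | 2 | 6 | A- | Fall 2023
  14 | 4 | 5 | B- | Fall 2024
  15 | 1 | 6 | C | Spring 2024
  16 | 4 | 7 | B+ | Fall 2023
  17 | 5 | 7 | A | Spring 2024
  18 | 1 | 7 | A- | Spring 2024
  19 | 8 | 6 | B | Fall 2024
SELECT name, gpa FROM students WHERE gpa <= 3.3

Execution result:
name | gpa
Kate Miller | 2.77
Olivia Brown | 3.28
Alice Williams | 2.91
Noah Smith | 2.68
Alice Johnson | 2.22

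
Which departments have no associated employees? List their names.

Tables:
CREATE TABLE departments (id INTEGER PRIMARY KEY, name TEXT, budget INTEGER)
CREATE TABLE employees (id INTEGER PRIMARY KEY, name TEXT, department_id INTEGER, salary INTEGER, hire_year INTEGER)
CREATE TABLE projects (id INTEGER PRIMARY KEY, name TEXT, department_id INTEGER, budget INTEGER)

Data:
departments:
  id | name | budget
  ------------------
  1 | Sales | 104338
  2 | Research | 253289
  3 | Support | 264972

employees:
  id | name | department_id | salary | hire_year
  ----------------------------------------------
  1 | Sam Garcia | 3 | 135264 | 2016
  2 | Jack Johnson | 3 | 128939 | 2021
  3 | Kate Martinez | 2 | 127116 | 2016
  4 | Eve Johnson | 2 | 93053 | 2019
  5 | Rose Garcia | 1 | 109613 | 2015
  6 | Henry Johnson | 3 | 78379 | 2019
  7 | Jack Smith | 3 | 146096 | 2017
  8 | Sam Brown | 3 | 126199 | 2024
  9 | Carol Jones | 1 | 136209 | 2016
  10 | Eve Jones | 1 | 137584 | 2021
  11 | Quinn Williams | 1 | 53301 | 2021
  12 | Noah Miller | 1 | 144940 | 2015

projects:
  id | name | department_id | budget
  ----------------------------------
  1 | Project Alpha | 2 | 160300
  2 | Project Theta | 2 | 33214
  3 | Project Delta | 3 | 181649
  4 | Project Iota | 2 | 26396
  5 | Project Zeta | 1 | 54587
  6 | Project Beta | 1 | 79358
SELECT p.name FROM departments p LEFT JOIN employees c ON c.department_id = p.id WHERE c.id IS NULL

Execution result:
(no rows)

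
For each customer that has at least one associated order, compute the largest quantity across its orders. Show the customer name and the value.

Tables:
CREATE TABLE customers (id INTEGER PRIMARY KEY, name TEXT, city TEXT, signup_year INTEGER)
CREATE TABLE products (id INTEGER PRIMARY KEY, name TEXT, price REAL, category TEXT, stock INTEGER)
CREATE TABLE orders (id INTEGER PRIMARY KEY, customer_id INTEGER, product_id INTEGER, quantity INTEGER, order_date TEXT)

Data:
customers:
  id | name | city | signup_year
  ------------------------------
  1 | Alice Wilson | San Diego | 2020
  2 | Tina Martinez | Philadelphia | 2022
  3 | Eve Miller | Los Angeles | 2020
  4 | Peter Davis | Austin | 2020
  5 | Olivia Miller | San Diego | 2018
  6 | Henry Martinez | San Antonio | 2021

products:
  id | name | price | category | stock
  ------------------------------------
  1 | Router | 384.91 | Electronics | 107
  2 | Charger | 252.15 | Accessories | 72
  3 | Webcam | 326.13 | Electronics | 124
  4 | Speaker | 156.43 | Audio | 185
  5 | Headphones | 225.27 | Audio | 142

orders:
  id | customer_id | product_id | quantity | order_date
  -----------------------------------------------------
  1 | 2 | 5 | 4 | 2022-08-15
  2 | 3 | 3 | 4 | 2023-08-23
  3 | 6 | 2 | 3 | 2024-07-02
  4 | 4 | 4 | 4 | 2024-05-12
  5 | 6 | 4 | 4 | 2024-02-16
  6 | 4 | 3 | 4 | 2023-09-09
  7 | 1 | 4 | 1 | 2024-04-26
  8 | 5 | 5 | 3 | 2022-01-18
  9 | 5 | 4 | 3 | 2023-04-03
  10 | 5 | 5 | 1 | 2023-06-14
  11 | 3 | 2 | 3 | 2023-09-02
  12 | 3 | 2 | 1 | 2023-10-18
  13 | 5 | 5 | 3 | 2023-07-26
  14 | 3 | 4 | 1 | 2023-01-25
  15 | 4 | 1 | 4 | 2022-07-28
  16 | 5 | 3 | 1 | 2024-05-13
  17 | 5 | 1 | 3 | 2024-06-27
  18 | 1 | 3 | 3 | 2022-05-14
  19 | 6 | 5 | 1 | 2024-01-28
SELECT p.name, MAX(c.quantity) AS max_quantity FROM orders c JOIN customers p ON c.customer_id = p.id GROUP BY p.id, p.name

Execution result:
name | max_quantity
Alice Wilson | 3
Tina Martinez | 4
Eve Miller | 4
Peter Davis | 4
Olivia Miller | 3
Henry Martinez | 4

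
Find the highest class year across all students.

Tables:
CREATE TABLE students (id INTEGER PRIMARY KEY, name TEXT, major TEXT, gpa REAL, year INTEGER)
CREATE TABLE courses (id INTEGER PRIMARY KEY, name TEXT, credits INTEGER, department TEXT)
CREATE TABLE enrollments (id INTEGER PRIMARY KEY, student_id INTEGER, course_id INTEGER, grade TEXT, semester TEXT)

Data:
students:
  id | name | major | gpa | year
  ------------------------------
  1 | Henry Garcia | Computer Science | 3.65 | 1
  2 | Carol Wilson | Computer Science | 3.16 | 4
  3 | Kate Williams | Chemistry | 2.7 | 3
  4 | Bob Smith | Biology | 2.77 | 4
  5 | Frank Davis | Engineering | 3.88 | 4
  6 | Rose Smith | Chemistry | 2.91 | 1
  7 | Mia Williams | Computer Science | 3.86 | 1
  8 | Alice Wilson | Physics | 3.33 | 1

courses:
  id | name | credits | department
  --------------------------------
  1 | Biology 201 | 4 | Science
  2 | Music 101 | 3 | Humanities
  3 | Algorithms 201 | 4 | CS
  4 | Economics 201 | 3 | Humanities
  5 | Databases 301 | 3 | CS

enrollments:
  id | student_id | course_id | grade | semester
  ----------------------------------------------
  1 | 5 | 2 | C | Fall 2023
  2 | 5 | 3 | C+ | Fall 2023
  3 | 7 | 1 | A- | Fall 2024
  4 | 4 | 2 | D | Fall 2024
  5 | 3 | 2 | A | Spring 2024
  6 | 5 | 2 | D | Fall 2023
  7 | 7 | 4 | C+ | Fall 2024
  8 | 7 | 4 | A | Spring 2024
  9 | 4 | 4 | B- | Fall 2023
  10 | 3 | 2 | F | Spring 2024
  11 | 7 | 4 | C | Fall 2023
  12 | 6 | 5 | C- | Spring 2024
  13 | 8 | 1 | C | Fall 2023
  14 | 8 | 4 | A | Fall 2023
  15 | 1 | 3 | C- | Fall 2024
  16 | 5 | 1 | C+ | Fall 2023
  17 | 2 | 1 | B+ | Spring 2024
SELECT MAX(year) FROM students

Execution result:
4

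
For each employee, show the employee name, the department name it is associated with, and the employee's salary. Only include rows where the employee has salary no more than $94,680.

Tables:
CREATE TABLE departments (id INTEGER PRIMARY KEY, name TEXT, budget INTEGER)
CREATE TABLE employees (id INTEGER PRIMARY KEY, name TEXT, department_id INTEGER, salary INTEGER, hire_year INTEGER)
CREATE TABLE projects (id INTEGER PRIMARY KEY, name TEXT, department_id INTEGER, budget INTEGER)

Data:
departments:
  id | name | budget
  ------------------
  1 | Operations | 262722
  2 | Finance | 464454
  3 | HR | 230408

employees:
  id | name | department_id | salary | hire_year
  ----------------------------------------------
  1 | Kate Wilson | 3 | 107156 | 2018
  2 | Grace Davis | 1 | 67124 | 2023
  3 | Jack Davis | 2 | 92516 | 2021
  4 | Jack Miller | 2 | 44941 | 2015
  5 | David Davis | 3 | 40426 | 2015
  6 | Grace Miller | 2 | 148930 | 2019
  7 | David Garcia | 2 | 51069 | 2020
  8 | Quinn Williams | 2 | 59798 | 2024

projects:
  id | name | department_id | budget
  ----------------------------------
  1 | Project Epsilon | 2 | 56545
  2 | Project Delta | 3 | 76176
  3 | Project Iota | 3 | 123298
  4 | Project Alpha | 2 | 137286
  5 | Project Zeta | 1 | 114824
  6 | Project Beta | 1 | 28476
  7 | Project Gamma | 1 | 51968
SELECT c.name, p.name AS department, c.salary FROM employees c JOIN departments p ON c.department_id = p.id WHERE c.salary <= 94680

Execution result:
name | department | salary
Grace Davis | Operations | 67124
Jack Davis | Finance | 92516
Jack Miller | Finance | 44941
David Davis | HR | 40426
David Garcia | Finance | 51069
Quinn Williams | Finance | 59798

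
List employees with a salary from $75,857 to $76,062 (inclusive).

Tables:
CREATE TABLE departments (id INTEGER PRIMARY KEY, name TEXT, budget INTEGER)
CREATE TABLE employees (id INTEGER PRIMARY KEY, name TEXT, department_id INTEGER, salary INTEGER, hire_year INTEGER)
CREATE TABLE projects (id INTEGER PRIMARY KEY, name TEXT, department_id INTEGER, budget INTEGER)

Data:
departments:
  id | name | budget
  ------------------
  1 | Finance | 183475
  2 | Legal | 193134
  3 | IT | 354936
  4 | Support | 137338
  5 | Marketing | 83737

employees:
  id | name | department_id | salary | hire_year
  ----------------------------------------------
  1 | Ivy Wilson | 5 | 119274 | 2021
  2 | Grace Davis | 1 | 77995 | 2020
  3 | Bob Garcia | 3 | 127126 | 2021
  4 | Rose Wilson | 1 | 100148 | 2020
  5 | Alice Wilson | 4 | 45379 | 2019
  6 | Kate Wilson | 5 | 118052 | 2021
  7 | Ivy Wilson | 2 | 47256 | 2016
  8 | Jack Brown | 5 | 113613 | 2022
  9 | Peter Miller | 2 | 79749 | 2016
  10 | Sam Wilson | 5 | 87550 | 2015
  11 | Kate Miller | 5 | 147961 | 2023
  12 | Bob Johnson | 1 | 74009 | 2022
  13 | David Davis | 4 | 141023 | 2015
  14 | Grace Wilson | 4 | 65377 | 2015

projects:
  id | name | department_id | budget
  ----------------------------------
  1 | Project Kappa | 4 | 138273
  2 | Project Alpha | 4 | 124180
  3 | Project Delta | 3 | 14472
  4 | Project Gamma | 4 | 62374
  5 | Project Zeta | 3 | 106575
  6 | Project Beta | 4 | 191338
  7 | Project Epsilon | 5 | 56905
SELECT name, salary FROM employees WHERE salary BETWEEN 75857 AND 76062

Execution result:
(no rows)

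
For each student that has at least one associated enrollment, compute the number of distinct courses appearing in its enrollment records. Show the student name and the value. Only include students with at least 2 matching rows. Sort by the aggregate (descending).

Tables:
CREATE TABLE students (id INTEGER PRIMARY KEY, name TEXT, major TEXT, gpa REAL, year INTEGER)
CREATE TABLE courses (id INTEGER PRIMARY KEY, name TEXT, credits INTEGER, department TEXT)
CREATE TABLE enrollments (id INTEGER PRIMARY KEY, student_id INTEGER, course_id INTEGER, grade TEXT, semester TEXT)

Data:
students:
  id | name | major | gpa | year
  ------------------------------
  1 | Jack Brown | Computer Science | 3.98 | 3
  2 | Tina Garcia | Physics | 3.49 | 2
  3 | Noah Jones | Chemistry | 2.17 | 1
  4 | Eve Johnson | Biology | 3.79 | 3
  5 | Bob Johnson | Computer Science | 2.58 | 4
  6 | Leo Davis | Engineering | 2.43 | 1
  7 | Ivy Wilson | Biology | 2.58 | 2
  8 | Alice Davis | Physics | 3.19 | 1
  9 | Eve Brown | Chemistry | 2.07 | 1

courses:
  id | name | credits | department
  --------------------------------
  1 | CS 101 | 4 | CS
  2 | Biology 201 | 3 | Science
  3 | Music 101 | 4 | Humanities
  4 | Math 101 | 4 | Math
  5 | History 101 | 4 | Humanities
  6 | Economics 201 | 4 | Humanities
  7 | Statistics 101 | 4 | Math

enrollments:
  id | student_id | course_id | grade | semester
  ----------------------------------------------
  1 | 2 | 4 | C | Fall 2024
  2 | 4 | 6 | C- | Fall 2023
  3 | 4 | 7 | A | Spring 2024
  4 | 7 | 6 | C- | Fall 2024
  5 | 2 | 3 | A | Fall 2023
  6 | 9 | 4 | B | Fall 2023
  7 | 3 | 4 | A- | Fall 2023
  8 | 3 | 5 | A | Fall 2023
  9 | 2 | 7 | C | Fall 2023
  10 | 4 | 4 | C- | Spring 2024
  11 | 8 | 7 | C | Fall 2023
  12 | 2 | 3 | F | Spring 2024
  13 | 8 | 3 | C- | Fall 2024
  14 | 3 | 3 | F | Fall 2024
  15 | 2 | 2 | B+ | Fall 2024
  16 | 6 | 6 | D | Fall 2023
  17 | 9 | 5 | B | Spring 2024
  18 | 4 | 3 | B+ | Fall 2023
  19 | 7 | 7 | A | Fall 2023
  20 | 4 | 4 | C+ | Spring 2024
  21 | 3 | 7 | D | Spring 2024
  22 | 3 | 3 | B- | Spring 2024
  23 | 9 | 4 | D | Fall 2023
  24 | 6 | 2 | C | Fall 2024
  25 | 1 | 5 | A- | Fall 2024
SELECT p.name, COUNT(DISTINCT c.course_id) AS distinct_course_count FROM enrollments c JOIN students p ON c.student_id = p.id GROUP BY p.id, p.name HAVING COUNT(*) >= 2 ORDER BY distinct_course_count DESC

Execution result:
name | distinct_course_count
Tina Garcia | 4
Noah Jones | 4
Eve Johnson | 4
Leo Davis | 2
Ivy Wilson | 2
Alice Davis | 2
Eve Brown | 2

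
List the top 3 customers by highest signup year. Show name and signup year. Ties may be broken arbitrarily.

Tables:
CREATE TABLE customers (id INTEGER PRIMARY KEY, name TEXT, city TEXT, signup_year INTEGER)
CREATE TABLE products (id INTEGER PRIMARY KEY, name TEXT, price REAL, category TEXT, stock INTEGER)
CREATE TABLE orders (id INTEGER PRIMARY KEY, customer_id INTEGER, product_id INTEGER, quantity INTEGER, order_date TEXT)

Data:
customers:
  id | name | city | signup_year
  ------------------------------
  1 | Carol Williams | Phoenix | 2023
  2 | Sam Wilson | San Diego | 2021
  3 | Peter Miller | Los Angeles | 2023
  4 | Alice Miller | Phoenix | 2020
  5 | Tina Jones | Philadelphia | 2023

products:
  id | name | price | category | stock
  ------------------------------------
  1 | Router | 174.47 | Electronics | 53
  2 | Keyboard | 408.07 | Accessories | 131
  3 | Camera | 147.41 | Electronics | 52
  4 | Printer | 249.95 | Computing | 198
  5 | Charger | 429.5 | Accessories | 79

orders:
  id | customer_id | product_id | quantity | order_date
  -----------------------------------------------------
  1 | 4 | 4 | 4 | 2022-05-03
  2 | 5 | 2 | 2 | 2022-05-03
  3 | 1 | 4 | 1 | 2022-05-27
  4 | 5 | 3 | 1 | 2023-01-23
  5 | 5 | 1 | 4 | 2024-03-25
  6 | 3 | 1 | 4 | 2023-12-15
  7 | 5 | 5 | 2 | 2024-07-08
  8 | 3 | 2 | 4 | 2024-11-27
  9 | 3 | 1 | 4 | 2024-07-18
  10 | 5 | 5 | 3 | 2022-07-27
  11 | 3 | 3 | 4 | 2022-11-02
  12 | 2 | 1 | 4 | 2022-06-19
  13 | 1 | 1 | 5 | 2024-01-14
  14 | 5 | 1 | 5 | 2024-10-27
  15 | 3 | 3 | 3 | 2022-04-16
SELECT name, signup_year FROM customers ORDER BY signup_year DESC LIMIT 3

Execution result:
name | signup_year
Carol Williams | 2023
Peter Miller | 2023
Tina Jones | 2023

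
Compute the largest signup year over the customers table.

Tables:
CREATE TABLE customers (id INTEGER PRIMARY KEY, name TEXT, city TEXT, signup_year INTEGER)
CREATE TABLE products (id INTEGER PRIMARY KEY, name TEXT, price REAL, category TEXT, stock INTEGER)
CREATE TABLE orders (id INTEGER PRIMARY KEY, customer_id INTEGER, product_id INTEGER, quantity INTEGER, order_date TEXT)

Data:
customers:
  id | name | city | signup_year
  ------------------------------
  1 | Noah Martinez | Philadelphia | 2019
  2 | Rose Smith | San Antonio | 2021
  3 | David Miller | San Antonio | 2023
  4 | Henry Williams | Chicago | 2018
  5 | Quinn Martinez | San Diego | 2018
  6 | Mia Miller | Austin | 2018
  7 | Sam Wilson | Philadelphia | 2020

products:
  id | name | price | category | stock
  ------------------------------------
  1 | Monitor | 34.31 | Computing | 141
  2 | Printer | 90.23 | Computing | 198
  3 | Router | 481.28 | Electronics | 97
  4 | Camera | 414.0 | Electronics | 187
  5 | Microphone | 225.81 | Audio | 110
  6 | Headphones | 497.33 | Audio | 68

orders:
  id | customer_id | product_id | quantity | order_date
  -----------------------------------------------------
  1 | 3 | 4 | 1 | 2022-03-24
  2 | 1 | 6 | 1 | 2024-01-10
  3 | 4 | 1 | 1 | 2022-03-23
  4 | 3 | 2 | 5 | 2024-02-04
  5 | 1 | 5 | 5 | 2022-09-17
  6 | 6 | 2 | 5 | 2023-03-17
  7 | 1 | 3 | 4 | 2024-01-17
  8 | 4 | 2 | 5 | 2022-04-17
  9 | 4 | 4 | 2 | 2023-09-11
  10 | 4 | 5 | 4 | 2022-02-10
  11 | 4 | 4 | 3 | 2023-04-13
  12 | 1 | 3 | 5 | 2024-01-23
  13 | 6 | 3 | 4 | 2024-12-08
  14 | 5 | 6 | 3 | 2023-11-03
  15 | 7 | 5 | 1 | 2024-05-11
SELECT MAX(signup_year) FROM customers

Execution result:
2023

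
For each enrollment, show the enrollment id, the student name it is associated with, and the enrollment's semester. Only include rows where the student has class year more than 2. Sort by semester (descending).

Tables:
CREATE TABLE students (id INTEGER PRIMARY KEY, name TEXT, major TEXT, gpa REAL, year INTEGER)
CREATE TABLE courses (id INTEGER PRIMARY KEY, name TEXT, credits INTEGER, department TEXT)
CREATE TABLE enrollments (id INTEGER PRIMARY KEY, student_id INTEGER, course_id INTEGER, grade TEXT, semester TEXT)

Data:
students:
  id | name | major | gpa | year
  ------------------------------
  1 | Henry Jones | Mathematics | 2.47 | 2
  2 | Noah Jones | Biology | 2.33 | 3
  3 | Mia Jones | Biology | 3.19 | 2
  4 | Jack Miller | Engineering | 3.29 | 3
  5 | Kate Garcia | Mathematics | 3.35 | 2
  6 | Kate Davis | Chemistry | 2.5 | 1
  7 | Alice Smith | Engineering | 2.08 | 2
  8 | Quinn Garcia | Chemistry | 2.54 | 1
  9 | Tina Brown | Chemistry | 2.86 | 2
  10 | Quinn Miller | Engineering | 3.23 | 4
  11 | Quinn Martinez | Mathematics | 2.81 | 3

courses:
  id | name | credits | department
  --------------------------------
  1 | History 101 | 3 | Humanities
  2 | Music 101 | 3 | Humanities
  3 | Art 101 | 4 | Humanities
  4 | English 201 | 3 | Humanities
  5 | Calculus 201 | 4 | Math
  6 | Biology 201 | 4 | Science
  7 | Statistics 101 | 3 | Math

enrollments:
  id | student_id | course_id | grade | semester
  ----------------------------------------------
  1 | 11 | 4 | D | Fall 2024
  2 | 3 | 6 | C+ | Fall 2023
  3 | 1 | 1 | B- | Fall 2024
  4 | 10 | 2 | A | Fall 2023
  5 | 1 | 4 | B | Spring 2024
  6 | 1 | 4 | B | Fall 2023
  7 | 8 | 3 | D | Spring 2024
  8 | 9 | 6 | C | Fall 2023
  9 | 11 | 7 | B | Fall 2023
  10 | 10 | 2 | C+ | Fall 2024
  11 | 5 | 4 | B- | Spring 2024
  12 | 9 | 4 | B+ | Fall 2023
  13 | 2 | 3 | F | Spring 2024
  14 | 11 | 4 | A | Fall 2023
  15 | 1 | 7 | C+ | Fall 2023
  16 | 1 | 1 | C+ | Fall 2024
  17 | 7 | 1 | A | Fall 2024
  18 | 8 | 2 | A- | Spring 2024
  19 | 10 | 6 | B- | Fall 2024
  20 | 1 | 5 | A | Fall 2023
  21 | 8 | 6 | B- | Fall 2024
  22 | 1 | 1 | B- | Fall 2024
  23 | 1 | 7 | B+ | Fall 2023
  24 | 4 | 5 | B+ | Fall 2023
SELECT c.id, p.name AS student, c.semester FROM enrollments c JOIN students p ON c.student_id = p.id WHERE p.year > 2 ORDER BY c.semester DESC

Execution result:
id | student | semester
13 | Noah Jones | Spring 2024
1 | Quinn Martinez | Fall 2024
10 | Quinn Miller | Fall 2024
19 | Quinn Miller | Fall 2024
4 | Quinn Miller | Fall 2023
9 | Quinn Martinez | Fall 2023
14 | Quinn Martinez | Fall 2023
24 | Jack Miller | Fall 2023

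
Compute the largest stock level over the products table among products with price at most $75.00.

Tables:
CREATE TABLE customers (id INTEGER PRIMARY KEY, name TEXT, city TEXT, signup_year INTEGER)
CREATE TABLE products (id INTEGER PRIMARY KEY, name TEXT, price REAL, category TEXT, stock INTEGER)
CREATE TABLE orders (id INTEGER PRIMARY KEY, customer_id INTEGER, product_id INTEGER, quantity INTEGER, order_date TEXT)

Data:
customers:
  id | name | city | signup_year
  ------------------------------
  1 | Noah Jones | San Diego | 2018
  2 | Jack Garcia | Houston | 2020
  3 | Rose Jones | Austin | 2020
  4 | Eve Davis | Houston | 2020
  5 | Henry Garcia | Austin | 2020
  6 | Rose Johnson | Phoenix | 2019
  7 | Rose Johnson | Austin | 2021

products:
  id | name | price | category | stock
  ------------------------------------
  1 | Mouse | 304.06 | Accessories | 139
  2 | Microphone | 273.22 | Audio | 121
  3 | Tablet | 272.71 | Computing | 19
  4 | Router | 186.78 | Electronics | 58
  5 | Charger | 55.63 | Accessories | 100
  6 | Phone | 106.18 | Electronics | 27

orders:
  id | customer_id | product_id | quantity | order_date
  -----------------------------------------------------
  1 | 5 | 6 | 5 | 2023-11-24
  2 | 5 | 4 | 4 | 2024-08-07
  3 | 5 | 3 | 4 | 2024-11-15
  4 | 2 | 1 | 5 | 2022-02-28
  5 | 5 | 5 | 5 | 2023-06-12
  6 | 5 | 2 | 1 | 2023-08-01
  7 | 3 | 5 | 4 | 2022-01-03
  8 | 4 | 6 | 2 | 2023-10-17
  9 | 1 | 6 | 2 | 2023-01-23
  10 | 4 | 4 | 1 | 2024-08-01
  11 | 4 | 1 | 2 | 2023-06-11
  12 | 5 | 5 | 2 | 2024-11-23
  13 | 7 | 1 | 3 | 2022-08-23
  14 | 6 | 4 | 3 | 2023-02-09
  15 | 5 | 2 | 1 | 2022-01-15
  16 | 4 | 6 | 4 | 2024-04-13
SELECT MAX(stock) FROM products WHERE price <= 75.0

Execution result:
100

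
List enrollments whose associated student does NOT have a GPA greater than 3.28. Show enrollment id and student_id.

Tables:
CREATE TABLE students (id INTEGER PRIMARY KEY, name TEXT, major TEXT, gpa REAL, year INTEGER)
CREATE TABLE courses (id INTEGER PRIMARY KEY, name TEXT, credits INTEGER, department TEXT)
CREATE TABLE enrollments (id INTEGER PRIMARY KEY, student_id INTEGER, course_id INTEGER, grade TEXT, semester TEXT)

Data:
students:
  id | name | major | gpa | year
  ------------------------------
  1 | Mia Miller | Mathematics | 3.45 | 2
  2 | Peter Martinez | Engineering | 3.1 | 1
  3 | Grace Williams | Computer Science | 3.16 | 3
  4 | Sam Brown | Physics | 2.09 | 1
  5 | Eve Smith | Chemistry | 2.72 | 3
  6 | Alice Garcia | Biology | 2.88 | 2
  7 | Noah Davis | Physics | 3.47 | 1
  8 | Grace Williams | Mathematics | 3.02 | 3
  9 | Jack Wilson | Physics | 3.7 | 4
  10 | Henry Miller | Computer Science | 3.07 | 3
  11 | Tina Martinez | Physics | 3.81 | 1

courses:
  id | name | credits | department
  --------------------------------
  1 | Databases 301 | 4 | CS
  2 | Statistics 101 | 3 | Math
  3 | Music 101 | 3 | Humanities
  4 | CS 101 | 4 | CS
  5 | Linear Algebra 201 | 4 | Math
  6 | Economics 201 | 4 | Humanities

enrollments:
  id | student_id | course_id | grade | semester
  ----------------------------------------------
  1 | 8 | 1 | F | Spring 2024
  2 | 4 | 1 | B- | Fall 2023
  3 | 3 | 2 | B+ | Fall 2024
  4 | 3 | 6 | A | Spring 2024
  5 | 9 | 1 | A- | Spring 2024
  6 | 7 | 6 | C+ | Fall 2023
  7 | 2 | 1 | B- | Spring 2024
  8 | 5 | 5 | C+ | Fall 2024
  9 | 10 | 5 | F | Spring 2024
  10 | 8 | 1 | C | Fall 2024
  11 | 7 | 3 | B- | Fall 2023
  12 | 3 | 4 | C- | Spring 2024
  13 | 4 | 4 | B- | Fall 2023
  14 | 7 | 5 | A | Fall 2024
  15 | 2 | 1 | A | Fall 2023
SELECT id, student_id FROM enrollments WHERE student_id NOT IN (SELECT id FROM students WHERE gpa > 3.28)

Execution result:
id | student_id
1 | 8
2 | 4
3 | 3
4 | 3
7 | 2
8 | 5
9 | 10
10 | 8
12 | 3
13 | 4
15 | 2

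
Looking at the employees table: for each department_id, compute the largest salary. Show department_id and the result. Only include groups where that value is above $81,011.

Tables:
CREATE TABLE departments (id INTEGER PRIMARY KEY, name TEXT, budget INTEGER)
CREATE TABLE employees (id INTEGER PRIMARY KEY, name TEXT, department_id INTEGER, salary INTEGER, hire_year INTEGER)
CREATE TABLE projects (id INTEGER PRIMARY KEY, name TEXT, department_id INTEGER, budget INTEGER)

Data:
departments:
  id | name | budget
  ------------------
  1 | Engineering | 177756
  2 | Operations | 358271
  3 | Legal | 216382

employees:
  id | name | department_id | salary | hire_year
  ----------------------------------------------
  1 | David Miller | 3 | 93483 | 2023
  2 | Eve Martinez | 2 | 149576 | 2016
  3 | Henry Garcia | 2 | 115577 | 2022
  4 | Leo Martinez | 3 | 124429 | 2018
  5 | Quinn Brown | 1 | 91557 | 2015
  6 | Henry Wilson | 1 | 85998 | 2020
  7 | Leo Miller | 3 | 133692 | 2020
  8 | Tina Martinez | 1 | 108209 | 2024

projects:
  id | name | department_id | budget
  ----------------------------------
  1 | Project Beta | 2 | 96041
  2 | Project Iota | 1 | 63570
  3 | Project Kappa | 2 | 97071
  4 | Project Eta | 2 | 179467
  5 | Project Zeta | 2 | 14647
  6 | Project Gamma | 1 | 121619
SELECT department_id, MAX(salary) AS max_salary FROM employees GROUP BY department_id HAVING MAX(salary) > 81011

Execution result:
department_id | max_salary
1 | 108209
2 | 149576
3 | 133692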